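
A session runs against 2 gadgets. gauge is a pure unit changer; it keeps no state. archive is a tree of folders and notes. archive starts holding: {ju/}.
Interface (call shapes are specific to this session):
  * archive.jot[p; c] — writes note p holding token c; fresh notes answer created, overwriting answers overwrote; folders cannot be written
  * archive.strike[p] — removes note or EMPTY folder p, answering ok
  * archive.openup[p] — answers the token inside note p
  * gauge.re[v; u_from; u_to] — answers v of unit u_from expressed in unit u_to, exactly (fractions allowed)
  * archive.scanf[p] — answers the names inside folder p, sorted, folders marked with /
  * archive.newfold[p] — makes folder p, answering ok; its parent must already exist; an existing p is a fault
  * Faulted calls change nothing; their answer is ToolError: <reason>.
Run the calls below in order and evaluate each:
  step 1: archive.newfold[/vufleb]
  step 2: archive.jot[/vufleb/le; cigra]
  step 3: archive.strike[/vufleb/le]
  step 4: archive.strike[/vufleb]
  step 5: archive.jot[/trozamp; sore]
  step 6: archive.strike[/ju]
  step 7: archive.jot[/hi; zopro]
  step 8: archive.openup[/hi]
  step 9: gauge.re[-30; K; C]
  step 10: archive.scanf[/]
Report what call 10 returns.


Answer: [hi, trozamp]

Derivation:
Now I run newfold using p: /vufleb, and see ok.
Invoking jot using p: /vufleb/le, c: cigra, → created.
I run strike using p: /vufleb/le, → ok.
I use strike using p: /vufleb, yielding ok.
Now I run jot using p: /trozamp, c: sore, and see created.
Then strike using p: /ju: ok.
I invoke jot using p: /hi, c: zopro, — result: created.
Then openup using p: /hi, and see zopro.
Then re using v: -30, u_from: K, u_to: C, and observe -6063/20.
Calling scanf using p: /, which returns [hi, trozamp].


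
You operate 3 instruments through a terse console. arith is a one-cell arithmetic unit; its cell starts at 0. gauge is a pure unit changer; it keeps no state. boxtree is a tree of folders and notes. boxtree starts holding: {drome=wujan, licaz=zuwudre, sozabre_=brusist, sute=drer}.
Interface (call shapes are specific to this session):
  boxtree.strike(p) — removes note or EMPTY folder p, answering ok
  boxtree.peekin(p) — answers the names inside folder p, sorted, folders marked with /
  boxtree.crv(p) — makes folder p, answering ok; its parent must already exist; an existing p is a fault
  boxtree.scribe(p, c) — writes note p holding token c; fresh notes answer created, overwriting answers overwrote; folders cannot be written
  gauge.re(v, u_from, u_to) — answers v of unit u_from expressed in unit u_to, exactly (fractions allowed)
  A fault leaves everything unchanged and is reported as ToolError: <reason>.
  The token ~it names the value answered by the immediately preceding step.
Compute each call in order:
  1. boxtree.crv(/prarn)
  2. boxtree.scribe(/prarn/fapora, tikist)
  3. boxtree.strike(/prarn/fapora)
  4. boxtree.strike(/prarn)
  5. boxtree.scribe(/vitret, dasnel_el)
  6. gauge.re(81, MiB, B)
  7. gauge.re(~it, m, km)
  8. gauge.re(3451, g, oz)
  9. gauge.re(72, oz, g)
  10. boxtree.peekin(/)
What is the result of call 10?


Answer: [drome, licaz, sozabre_, sute, vitret]

Derivation:
CALL boxtree.crv[p: /prarn]
RET  ok
CALL boxtree.scribe[p: /prarn/fapora; c: tikist]
RET  created
CALL boxtree.strike[p: /prarn/fapora]
RET  ok
CALL boxtree.strike[p: /prarn]
RET  ok
CALL boxtree.scribe[p: /vitret; c: dasnel_el]
RET  created
CALL gauge.re[v: 81; u_from: MiB; u_to: B]
RET  84934656
CALL gauge.re[v: ~it; u_from: m; u_to: km]
RET  10616832/125
CALL gauge.re[v: 3451; u_from: g; u_to: oz]
RET  788800000/6479891
CALL gauge.re[v: 72; u_from: oz; u_to: g]
RET  408233133/200000
CALL boxtree.peekin[p: /]
RET  [drome, licaz, sozabre_, sute, vitret]


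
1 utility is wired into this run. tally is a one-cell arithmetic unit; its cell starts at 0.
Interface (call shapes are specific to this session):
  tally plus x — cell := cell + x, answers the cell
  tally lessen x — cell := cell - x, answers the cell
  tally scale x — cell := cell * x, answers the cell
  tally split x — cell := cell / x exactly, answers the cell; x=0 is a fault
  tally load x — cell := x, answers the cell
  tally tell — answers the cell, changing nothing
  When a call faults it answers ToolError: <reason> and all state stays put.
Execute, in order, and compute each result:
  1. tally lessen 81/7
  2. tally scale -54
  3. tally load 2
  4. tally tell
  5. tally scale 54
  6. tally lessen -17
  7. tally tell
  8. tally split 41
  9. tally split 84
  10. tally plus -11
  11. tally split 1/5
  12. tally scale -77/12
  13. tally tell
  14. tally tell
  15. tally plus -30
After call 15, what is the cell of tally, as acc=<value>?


Answer: acc=1899625/5904

Derivation:
>> tally lessen(x: 81/7)
<< -81/7
>> tally scale(x: -54)
<< 4374/7
>> tally load(x: 2)
<< 2
>> tally tell()
<< 2
>> tally scale(x: 54)
<< 108
>> tally lessen(x: -17)
<< 125
>> tally tell()
<< 125
>> tally split(x: 41)
<< 125/41
>> tally split(x: 84)
<< 125/3444
>> tally plus(x: -11)
<< -37759/3444
>> tally split(x: 1/5)
<< -188795/3444
>> tally scale(x: -77/12)
<< 2076745/5904
>> tally tell()
<< 2076745/5904
>> tally tell()
<< 2076745/5904
>> tally plus(x: -30)
<< 1899625/5904


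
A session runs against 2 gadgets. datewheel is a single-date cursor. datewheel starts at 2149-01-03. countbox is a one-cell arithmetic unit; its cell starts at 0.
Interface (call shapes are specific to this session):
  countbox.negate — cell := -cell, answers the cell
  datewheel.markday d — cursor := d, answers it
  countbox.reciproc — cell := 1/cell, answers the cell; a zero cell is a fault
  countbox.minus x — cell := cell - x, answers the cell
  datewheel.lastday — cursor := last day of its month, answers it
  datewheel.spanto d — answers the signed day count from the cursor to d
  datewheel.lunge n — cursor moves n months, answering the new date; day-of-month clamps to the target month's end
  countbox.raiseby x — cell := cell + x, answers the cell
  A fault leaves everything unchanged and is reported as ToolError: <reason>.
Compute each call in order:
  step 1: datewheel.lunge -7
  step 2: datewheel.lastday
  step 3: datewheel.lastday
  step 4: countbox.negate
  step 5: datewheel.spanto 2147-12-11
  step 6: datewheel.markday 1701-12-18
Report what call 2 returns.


·→ datewheel.lunge(n: -7)
·← 2148-06-03
·→ datewheel.lastday()
·← 2148-06-30
·→ datewheel.lastday()
·← 2148-06-30
·→ countbox.negate()
·← 0
·→ datewheel.spanto(d: 2147-12-11)
·← -202
·→ datewheel.markday(d: 1701-12-18)
·← 1701-12-18

Answer: 2148-06-30


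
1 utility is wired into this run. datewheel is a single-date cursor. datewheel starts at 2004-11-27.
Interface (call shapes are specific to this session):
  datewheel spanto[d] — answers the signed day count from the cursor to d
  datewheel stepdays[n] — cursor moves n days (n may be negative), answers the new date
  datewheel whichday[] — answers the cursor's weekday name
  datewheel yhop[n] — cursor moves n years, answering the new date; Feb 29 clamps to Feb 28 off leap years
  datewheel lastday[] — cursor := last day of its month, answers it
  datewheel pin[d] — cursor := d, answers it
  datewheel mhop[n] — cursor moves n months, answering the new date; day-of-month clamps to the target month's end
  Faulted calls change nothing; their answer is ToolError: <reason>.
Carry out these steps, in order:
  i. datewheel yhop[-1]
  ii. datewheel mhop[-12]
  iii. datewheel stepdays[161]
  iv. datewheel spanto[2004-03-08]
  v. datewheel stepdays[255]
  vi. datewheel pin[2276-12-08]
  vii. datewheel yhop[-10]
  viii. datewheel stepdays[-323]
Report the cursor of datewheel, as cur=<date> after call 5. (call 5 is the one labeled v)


Answer: cur=2004-01-17

Derivation:
>>> datewheel yhop n: -1
= 2003-11-27
>>> datewheel mhop n: -12
= 2002-11-27
>>> datewheel stepdays n: 161
= 2003-05-07
>>> datewheel spanto d: 2004-03-08
= 306
>>> datewheel stepdays n: 255
= 2004-01-17
>>> datewheel pin d: 2276-12-08
= 2276-12-08
>>> datewheel yhop n: -10
= 2266-12-08
>>> datewheel stepdays n: -323
= 2266-01-19


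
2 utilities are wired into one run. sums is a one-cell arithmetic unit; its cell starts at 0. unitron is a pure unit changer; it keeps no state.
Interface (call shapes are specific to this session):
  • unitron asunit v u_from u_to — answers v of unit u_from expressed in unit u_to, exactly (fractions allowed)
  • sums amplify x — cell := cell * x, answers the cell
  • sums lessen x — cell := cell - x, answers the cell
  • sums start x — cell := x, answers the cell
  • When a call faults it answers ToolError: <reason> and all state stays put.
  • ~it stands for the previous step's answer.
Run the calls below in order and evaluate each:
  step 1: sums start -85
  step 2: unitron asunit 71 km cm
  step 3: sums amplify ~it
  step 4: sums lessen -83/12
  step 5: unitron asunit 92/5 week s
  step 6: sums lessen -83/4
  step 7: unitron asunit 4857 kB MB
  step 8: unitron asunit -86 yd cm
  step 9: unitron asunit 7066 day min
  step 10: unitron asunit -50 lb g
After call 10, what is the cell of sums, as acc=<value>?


Answer: acc=-1810499917/3

Derivation:
Using sums start on x→-85: -85.
Using unitron asunit on v→71, u_from→km, u_to→cm, and see 7100000.
Next I call sums amplify on x→~it: -603500000.
Invoking sums lessen on x→-83/12, — result: -7241999917/12.
Calling unitron asunit on v→92/5, u_from→week, u_to→s, giving 11128320.
I run sums lessen on x→-83/4, which returns -1810499917/3.
I try unitron asunit on v→4857, u_from→kB, u_to→MB, and observe 4857/1000.
Then unitron asunit on v→-86, u_from→yd, u_to→cm, and see -196596/25.
I run unitron asunit on v→7066, u_from→day, u_to→min, giving 10175040.
Invoking unitron asunit on v→-50, u_from→lb, u_to→g, yielding -45359237/2000.


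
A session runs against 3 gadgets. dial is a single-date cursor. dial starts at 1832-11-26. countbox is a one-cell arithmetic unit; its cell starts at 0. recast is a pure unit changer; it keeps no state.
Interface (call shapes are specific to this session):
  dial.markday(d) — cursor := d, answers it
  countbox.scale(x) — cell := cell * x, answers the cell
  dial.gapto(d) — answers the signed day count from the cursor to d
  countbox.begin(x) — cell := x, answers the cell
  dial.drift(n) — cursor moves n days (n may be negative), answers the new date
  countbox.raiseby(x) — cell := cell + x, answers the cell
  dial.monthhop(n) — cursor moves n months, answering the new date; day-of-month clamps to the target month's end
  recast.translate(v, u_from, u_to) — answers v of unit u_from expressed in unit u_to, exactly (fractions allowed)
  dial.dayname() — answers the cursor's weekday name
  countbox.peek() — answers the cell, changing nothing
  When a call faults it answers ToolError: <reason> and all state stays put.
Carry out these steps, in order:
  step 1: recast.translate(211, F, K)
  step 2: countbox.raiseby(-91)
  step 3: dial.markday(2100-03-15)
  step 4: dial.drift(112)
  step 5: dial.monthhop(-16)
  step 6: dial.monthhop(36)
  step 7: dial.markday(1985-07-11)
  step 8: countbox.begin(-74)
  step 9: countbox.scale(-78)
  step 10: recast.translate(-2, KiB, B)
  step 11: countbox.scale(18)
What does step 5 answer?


-> recast.translate(v: 211, u_from: F, u_to: K)
<- 67067/180
-> countbox.raiseby(x: -91)
<- -91
-> dial.markday(d: 2100-03-15)
<- 2100-03-15
-> dial.drift(n: 112)
<- 2100-07-05
-> dial.monthhop(n: -16)
<- 2099-03-05
-> dial.monthhop(n: 36)
<- 2102-03-05
-> dial.markday(d: 1985-07-11)
<- 1985-07-11
-> countbox.begin(x: -74)
<- -74
-> countbox.scale(x: -78)
<- 5772
-> recast.translate(v: -2, u_from: KiB, u_to: B)
<- -2048
-> countbox.scale(x: 18)
<- 103896

Answer: 2099-03-05


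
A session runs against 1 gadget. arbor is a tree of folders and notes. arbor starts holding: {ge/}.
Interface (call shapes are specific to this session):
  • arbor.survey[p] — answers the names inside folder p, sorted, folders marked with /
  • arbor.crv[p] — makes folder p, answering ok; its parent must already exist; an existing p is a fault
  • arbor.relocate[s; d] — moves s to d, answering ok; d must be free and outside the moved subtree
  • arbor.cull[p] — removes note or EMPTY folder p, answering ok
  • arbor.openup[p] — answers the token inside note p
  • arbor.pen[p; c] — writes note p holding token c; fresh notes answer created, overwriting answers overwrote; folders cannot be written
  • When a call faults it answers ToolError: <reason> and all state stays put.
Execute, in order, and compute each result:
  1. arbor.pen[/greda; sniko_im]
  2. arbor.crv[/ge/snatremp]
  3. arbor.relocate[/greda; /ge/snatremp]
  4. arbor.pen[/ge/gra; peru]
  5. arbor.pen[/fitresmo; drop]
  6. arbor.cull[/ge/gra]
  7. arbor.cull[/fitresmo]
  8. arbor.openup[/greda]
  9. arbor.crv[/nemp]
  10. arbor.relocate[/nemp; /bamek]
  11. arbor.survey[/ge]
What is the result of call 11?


Answer: [snatremp/]

Derivation:
~$ pen p→/greda c→sniko_im
:: created
~$ crv p→/ge/snatremp
:: ok
~$ relocate s→/greda d→/ge/snatremp
:: ToolError: exists
~$ pen p→/ge/gra c→peru
:: created
~$ pen p→/fitresmo c→drop
:: created
~$ cull p→/ge/gra
:: ok
~$ cull p→/fitresmo
:: ok
~$ openup p→/greda
:: sniko_im
~$ crv p→/nemp
:: ok
~$ relocate s→/nemp d→/bamek
:: ok
~$ survey p→/ge
:: [snatremp/]


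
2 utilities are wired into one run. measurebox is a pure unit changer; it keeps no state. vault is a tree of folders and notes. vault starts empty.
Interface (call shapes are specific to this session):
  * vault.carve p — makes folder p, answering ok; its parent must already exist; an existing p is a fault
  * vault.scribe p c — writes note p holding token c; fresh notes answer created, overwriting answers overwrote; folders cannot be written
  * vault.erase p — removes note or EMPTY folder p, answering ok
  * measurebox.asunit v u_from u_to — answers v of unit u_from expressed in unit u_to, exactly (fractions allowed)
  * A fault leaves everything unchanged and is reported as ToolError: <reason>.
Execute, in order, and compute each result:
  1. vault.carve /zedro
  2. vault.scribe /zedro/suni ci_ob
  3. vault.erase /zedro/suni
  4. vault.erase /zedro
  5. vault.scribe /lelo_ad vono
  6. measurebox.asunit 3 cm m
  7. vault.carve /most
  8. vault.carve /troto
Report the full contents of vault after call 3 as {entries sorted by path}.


Answer: {zedro/}

Derivation:
Step: vault.carve[p: /zedro]
Result: ok
Step: vault.scribe[p: /zedro/suni; c: ci_ob]
Result: created
Step: vault.erase[p: /zedro/suni]
Result: ok
Step: vault.erase[p: /zedro]
Result: ok
Step: vault.scribe[p: /lelo_ad; c: vono]
Result: created
Step: measurebox.asunit[v: 3; u_from: cm; u_to: m]
Result: 3/100
Step: vault.carve[p: /most]
Result: ok
Step: vault.carve[p: /troto]
Result: ok


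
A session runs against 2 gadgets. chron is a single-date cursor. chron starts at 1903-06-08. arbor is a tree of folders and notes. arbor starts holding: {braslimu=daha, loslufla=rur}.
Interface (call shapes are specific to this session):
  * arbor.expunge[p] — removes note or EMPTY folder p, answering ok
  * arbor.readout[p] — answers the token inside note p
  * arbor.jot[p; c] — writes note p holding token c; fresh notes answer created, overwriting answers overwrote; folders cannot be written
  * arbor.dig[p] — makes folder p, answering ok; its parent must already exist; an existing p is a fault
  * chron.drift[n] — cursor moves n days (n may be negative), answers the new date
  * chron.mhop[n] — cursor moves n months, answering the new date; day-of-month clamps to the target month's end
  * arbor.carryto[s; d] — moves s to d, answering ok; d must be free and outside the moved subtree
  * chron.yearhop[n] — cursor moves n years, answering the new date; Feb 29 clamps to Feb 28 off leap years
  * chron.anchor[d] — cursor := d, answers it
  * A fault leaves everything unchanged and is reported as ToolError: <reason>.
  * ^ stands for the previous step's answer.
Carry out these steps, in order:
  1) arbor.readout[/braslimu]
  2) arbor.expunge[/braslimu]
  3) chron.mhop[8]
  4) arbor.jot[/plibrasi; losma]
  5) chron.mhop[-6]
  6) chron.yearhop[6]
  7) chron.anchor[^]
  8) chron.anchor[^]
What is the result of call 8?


>>> readout p: /braslimu
:: daha
>>> expunge p: /braslimu
:: ok
>>> mhop n: 8
:: 1904-02-08
>>> jot p: /plibrasi c: losma
:: created
>>> mhop n: -6
:: 1903-08-08
>>> yearhop n: 6
:: 1909-08-08
>>> anchor d: ^
:: 1909-08-08
>>> anchor d: ^
:: 1909-08-08

Answer: 1909-08-08


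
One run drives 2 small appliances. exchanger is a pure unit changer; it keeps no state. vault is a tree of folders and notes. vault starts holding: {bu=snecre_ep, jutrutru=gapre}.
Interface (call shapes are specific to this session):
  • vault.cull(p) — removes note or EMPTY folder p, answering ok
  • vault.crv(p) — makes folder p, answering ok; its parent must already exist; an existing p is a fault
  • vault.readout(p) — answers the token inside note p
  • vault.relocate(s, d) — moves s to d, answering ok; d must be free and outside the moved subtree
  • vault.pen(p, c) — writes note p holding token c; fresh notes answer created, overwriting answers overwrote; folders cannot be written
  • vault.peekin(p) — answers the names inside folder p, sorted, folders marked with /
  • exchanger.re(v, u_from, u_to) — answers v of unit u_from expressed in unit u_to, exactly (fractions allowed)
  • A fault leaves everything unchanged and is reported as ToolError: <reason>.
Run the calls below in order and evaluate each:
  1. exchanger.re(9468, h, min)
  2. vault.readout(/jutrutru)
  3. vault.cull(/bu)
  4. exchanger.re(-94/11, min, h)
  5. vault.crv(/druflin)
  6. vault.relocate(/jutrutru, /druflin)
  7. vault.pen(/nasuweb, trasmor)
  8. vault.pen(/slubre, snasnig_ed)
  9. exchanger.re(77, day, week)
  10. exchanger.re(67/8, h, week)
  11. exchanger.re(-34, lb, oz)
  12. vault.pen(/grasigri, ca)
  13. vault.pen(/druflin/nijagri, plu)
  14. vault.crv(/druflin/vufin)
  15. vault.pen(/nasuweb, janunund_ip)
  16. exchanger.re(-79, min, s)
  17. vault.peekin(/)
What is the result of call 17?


Answer: [druflin/, grasigri, jutrutru, nasuweb, slubre]

Derivation:
>> exchanger.re(v=9468, u_from=h, u_to=min)
<< 568080
>> vault.readout(p=/jutrutru)
<< gapre
>> vault.cull(p=/bu)
<< ok
>> exchanger.re(v=-94/11, u_from=min, u_to=h)
<< -47/330
>> vault.crv(p=/druflin)
<< ok
>> vault.relocate(s=/jutrutru, d=/druflin)
<< ToolError: exists
>> vault.pen(p=/nasuweb, c=trasmor)
<< created
>> vault.pen(p=/slubre, c=snasnig_ed)
<< created
>> exchanger.re(v=77, u_from=day, u_to=week)
<< 11
>> exchanger.re(v=67/8, u_from=h, u_to=week)
<< 67/1344
>> exchanger.re(v=-34, u_from=lb, u_to=oz)
<< -544
>> vault.pen(p=/grasigri, c=ca)
<< created
>> vault.pen(p=/druflin/nijagri, c=plu)
<< created
>> vault.crv(p=/druflin/vufin)
<< ok
>> vault.pen(p=/nasuweb, c=janunund_ip)
<< overwrote
>> exchanger.re(v=-79, u_from=min, u_to=s)
<< -4740
>> vault.peekin(p=/)
<< [druflin/, grasigri, jutrutru, nasuweb, slubre]


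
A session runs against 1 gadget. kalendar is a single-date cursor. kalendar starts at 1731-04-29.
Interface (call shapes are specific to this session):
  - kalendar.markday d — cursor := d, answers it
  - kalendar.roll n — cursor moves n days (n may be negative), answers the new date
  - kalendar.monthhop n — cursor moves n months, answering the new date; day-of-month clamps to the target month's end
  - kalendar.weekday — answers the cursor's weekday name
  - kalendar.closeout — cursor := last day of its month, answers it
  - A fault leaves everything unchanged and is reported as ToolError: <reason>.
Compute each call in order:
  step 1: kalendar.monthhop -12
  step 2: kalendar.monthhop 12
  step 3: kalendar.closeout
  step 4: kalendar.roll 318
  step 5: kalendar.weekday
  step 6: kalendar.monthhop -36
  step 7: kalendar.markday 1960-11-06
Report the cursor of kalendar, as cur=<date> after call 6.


Answer: cur=1729-03-13

Derivation:
I use kalendar.monthhop passing -12, yielding 1730-04-29.
I use kalendar.monthhop passing 12: 1731-04-29.
Now I run kalendar.closeout(), giving 1731-04-30.
I invoke kalendar.roll passing 318: 1732-03-13.
Now I run kalendar.weekday, → Thursday.
Calling kalendar.monthhop passing -36, which returns 1729-03-13.
Then kalendar.markday passing 1960-11-06, yielding 1960-11-06.


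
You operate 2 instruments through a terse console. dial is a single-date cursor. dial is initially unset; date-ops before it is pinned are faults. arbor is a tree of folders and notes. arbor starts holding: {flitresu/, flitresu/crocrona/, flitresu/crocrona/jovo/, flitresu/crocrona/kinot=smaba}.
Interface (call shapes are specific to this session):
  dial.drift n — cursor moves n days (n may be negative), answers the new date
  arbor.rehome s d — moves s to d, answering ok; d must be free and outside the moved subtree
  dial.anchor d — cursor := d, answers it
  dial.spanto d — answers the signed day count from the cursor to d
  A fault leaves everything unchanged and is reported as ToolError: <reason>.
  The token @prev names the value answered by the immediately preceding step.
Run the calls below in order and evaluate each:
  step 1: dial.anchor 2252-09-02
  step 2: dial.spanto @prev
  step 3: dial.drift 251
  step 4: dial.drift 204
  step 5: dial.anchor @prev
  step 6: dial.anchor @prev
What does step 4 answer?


% 1. dial.anchor(d: 2252-09-02) -> 2252-09-02
% 2. dial.spanto(d: @prev) -> 0
% 3. dial.drift(n: 251) -> 2253-05-11
% 4. dial.drift(n: 204) -> 2253-12-01
% 5. dial.anchor(d: @prev) -> 2253-12-01
% 6. dial.anchor(d: @prev) -> 2253-12-01

Answer: 2253-12-01


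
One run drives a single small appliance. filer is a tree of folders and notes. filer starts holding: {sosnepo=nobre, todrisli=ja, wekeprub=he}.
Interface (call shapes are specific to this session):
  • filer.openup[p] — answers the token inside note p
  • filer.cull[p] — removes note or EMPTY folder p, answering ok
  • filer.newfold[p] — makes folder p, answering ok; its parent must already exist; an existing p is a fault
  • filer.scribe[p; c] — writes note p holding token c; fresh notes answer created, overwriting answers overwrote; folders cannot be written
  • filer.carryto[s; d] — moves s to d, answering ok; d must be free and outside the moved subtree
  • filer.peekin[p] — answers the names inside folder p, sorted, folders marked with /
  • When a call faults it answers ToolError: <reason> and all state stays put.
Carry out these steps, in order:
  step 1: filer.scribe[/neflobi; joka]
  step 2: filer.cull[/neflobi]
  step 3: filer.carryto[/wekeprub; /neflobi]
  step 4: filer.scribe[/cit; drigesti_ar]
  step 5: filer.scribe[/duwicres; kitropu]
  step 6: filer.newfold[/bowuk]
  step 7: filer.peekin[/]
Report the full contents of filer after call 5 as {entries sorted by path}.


% scribe /neflobi joka
:: created
% cull /neflobi
:: ok
% carryto /wekeprub /neflobi
:: ok
% scribe /cit drigesti_ar
:: created
% scribe /duwicres kitropu
:: created
% newfold /bowuk
:: ok
% peekin /
:: [bowuk/, cit, duwicres, neflobi, sosnepo, todrisli]

Answer: {cit=drigesti_ar, duwicres=kitropu, neflobi=he, sosnepo=nobre, todrisli=ja}


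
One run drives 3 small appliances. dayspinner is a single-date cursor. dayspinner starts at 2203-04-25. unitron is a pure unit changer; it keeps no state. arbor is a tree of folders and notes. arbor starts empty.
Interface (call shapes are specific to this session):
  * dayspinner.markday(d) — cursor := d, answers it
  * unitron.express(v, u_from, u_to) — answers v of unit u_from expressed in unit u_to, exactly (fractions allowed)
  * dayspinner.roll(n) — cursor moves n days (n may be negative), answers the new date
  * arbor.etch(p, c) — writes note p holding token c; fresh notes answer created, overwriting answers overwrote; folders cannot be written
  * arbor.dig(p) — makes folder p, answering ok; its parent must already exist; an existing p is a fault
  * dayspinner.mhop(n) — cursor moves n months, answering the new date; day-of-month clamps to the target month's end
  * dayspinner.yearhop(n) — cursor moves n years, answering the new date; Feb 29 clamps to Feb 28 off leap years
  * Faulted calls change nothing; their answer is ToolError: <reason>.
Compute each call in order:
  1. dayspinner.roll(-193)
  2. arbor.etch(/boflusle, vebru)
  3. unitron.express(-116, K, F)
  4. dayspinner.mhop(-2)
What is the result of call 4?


>> roll(n=-193)
<< 2202-10-14
>> etch(p=/boflusle, c=vebru)
<< created
>> express(v=-116, u_from=K, u_to=F)
<< -66847/100
>> mhop(n=-2)
<< 2202-08-14

Answer: 2202-08-14


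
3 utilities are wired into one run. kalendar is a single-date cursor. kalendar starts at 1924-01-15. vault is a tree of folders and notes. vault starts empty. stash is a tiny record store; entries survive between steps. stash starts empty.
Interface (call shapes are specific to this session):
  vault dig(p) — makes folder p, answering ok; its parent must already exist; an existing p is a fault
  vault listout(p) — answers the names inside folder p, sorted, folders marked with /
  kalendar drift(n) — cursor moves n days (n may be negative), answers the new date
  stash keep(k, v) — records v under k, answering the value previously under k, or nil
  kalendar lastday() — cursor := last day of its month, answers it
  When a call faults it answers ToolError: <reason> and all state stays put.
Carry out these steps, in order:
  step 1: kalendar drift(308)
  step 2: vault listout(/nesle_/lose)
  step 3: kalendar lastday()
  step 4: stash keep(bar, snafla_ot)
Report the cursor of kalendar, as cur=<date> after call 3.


→ kalendar drift(n=308)
← 1924-11-18
→ vault listout(p=/nesle_/lose)
← ToolError: not found
→ kalendar lastday()
← 1924-11-30
→ stash keep(k=bar, v=snafla_ot)
← nil

Answer: cur=1924-11-30


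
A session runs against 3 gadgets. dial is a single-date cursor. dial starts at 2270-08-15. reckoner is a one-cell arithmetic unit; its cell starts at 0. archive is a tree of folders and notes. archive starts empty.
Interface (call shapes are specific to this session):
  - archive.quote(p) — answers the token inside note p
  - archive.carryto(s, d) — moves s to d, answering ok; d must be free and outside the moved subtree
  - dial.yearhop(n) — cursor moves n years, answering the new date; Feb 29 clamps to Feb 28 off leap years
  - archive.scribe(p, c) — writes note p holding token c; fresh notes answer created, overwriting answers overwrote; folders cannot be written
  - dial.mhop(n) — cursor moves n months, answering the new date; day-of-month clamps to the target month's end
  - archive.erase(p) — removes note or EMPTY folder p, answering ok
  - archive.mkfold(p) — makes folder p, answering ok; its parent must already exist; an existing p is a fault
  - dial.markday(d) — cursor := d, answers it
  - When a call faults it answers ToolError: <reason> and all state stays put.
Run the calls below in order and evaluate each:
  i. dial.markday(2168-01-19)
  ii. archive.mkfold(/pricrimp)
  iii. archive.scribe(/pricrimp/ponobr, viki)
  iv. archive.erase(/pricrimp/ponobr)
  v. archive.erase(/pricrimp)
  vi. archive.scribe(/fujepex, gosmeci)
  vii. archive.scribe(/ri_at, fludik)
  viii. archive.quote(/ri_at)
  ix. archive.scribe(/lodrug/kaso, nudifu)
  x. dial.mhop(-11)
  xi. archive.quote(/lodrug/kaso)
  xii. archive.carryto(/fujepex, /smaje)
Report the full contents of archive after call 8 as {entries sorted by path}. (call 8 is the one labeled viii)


Answer: {fujepex=gosmeci, ri_at=fludik}

Derivation:
% dial.markday d: 2168-01-19
[out] 2168-01-19
% archive.mkfold p: /pricrimp
[out] ok
% archive.scribe p: /pricrimp/ponobr c: viki
[out] created
% archive.erase p: /pricrimp/ponobr
[out] ok
% archive.erase p: /pricrimp
[out] ok
% archive.scribe p: /fujepex c: gosmeci
[out] created
% archive.scribe p: /ri_at c: fludik
[out] created
% archive.quote p: /ri_at
[out] fludik
% archive.scribe p: /lodrug/kaso c: nudifu
[out] ToolError: no parent
% dial.mhop n: -11
[out] 2167-02-19
% archive.quote p: /lodrug/kaso
[out] ToolError: not found
% archive.carryto s: /fujepex d: /smaje
[out] ok


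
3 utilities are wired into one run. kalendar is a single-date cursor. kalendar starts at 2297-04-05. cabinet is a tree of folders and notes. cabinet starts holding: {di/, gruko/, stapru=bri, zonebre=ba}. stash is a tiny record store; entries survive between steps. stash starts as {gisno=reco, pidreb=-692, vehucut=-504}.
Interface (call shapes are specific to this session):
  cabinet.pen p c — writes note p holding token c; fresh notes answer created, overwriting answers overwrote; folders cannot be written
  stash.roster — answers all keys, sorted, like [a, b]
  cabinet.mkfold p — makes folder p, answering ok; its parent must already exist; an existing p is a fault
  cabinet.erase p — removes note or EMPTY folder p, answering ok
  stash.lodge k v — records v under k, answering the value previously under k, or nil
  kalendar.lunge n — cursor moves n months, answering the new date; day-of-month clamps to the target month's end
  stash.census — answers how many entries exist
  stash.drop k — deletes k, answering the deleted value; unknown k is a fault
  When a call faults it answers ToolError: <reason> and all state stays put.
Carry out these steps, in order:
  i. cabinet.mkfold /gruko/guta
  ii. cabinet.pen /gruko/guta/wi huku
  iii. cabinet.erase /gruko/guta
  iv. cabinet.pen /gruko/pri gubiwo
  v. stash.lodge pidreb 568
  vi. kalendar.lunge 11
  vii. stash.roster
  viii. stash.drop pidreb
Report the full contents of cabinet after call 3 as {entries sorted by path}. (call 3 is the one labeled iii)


> mkfold p: /gruko/guta
:: ok
> pen p: /gruko/guta/wi c: huku
:: created
> erase p: /gruko/guta
:: ToolError: not empty
> pen p: /gruko/pri c: gubiwo
:: created
> lodge k: pidreb v: 568
:: -692
> lunge n: 11
:: 2298-03-05
> roster
:: [gisno, pidreb, vehucut]
> drop k: pidreb
:: 568

Answer: {di/, gruko/, gruko/guta/, gruko/guta/wi=huku, stapru=bri, zonebre=ba}


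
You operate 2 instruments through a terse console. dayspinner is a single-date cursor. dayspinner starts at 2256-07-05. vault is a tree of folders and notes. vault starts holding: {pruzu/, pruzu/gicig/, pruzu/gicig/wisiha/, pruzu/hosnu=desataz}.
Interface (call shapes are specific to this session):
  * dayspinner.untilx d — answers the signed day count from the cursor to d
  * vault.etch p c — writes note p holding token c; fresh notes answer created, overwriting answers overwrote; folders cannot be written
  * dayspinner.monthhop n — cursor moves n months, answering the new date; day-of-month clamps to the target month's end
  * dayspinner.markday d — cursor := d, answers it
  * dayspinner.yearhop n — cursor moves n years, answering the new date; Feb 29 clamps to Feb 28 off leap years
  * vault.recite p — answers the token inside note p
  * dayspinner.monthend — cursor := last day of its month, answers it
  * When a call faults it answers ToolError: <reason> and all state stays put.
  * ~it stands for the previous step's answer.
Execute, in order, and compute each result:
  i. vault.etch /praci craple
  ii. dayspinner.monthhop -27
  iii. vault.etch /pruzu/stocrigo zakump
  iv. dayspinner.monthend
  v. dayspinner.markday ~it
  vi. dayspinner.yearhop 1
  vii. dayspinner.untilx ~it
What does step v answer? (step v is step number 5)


Answer: 2254-04-30

Derivation:
! 1. etch(p→/praci, c→craple) : created
! 2. monthhop(n→-27) : 2254-04-05
! 3. etch(p→/pruzu/stocrigo, c→zakump) : created
! 4. monthend() : 2254-04-30
! 5. markday(d→~it) : 2254-04-30
! 6. yearhop(n→1) : 2255-04-30
! 7. untilx(d→~it) : 0


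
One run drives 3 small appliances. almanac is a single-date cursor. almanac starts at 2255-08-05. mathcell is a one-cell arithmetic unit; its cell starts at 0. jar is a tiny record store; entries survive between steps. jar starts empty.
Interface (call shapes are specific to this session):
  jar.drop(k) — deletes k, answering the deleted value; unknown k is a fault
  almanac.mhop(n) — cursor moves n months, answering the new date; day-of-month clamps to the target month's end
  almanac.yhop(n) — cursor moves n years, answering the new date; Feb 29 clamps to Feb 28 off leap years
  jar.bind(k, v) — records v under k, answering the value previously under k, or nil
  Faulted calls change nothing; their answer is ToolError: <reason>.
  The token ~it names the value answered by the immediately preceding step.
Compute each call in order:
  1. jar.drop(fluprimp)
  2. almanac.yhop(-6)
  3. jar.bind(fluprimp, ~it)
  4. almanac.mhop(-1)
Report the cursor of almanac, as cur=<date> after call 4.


~$ jar.drop k='fluprimp'
= ToolError: no such key fluprimp
~$ almanac.yhop n='-6'
= 2249-08-05
~$ jar.bind k='fluprimp' v='~it'
= nil
~$ almanac.mhop n='-1'
= 2249-07-05

Answer: cur=2249-07-05


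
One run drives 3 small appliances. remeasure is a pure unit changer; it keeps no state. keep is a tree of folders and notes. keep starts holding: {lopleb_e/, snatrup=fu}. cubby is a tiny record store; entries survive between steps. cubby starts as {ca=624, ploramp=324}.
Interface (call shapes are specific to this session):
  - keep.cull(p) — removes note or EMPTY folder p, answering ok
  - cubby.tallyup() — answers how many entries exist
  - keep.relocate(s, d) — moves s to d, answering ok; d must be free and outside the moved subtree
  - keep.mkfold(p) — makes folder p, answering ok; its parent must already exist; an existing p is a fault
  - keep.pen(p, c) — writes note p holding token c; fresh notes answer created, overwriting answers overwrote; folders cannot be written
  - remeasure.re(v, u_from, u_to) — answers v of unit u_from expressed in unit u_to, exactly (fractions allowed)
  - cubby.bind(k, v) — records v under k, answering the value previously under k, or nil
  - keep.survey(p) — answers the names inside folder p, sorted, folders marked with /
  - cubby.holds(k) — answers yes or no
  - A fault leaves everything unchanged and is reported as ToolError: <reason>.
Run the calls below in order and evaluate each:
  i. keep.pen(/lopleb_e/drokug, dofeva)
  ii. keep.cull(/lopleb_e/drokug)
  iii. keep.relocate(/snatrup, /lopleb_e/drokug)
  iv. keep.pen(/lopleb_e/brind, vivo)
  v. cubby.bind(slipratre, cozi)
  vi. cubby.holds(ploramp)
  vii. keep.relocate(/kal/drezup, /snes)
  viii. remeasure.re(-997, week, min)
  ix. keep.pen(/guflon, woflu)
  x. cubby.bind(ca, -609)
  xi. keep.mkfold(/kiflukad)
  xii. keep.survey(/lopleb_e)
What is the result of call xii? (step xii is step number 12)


Answer: [brind, drokug]

Derivation:
Invoking keep.pen(p=/lopleb_e/drokug, c=dofeva), giving created.
Using keep.cull(p=/lopleb_e/drokug), yielding ok.
Next I call keep.relocate(s=/snatrup, d=/lopleb_e/drokug), yielding ok.
Now I run keep.pen(p=/lopleb_e/brind, c=vivo), giving created.
Now I run cubby.bind(k=slipratre, v=cozi), yielding nil.
I use cubby.holds(k=ploramp), which returns yes.
Calling keep.relocate(s=/kal/drezup, d=/snes), yielding ToolError: not found.
Next I call remeasure.re(v=-997, u_from=week, u_to=min), yielding -10049760.
Next I call keep.pen(p=/guflon, c=woflu), yielding created.
I try cubby.bind(k=ca, v=-609), and see 624.
I run keep.mkfold(p=/kiflukad), which returns ok.
I invoke keep.survey(p=/lopleb_e), which returns [brind, drokug].


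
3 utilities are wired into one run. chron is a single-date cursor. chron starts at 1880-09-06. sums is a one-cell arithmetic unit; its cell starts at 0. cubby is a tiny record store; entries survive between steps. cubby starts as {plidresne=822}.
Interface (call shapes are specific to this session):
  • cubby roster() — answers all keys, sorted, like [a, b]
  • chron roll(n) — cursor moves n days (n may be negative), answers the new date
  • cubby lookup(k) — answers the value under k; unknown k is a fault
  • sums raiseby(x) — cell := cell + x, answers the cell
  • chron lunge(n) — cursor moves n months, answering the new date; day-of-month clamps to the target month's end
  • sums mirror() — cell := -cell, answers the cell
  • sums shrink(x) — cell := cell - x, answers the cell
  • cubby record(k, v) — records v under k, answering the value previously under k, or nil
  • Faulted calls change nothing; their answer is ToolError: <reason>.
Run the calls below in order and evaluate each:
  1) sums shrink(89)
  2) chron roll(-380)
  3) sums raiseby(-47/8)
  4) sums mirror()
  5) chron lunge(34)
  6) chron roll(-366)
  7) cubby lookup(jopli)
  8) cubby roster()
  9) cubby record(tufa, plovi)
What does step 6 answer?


Answer: 1881-06-22

Derivation:
~$ sums shrink x→89
  -89
~$ chron roll n→-380
  1879-08-23
~$ sums raiseby x→-47/8
  -759/8
~$ sums mirror
  759/8
~$ chron lunge n→34
  1882-06-23
~$ chron roll n→-366
  1881-06-22
~$ cubby lookup k→jopli
  ToolError: no such key jopli
~$ cubby roster
  [plidresne]
~$ cubby record k→tufa v→plovi
  nil


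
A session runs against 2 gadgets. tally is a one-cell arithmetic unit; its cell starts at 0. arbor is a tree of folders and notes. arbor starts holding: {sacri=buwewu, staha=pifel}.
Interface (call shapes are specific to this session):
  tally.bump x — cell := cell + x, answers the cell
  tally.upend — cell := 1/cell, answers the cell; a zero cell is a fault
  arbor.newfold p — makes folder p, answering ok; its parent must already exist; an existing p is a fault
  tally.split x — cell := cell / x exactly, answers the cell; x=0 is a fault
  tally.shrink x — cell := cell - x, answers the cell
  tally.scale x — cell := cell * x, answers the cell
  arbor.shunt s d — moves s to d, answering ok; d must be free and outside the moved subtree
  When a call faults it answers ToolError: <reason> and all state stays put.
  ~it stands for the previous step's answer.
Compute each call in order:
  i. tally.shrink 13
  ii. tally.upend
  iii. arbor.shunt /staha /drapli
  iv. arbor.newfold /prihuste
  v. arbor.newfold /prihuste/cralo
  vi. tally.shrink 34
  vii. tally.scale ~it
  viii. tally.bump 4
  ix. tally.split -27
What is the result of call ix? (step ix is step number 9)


Answer: -196925/4563

Derivation:
Then tally.shrink(x→13): -13.
Next I call tally.upend, and observe -1/13.
Then arbor.shunt(s→/staha, d→/drapli), — result: ok.
Next I call arbor.newfold(p→/prihuste), which returns ok.
Now I run arbor.newfold(p→/prihuste/cralo), and observe ok.
Calling tally.shrink(x→34), which returns -443/13.
Now I run tally.scale(x→~it), which returns 196249/169.
I use tally.bump(x→4), — result: 196925/169.
Calling tally.split(x→-27), giving -196925/4563.


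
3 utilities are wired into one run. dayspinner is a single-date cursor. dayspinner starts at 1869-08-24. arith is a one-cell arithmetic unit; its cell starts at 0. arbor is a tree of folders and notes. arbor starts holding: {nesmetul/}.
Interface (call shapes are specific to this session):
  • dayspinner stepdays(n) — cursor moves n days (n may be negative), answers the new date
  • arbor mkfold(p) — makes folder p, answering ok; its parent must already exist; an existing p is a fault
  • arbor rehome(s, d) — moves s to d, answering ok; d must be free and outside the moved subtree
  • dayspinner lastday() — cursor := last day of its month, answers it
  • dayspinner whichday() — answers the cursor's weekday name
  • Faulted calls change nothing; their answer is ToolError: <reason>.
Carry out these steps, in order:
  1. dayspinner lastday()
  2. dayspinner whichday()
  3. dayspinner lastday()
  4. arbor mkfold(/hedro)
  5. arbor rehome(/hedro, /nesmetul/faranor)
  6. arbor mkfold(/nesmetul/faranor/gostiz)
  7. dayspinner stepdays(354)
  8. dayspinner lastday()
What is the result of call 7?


Answer: 1870-08-20

Derivation:
Next I call dayspinner lastday, which returns 1869-08-31.
I invoke dayspinner whichday, and get Tuesday.
Using dayspinner lastday(), and observe 1869-08-31.
Calling arbor mkfold using p: /hedro: ok.
I use arbor rehome using s: /hedro, d: /nesmetul/faranor, yielding ok.
I use arbor mkfold using p: /nesmetul/faranor/gostiz: ok.
I invoke dayspinner stepdays using n: 354: 1870-08-20.
Then dayspinner lastday(): 1870-08-31.
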